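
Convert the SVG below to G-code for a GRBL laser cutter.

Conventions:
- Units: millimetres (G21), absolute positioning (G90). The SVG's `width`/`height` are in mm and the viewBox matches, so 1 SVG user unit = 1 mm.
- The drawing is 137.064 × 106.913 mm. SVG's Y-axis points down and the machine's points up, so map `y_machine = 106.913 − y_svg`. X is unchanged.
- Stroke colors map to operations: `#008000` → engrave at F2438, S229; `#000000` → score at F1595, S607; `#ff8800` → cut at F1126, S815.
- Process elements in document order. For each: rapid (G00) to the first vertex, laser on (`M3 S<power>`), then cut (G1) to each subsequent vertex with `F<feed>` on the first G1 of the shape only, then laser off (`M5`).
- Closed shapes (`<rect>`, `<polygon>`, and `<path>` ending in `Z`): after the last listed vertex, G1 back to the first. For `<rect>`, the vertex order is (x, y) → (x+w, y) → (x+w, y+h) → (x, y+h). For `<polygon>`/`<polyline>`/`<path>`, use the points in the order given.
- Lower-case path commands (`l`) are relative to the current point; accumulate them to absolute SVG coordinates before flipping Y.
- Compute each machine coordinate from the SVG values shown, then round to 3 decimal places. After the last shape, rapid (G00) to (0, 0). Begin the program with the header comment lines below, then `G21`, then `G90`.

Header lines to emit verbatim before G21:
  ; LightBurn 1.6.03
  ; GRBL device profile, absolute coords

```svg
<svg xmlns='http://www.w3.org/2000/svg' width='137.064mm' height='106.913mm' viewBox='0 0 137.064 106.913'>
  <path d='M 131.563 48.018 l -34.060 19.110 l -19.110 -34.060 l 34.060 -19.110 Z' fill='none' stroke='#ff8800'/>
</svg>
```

; LightBurn 1.6.03
; GRBL device profile, absolute coords
G21
G90
G00 X131.563 Y58.895
M3 S815
G1 X97.503 Y39.785 F1126
G1 X78.393 Y73.845
G1 X112.453 Y92.955
G1 X131.563 Y58.895
M5
G00 X0.000 Y0.000

Since the viewBox matches the mm dimensions, user units are millimetres directly. The only transform is the Y-flip y_m = 106.913 − y_svg.

Shape 1 is a regular polygon drawn with `<path>`. Its stroke #ff8800 means cut at S815, F1126. After flipping Y the toolpath is (131.563,58.895) → (97.503,39.785) → (78.393,73.845) → (112.453,92.955) → (131.563,58.895), returning to the start.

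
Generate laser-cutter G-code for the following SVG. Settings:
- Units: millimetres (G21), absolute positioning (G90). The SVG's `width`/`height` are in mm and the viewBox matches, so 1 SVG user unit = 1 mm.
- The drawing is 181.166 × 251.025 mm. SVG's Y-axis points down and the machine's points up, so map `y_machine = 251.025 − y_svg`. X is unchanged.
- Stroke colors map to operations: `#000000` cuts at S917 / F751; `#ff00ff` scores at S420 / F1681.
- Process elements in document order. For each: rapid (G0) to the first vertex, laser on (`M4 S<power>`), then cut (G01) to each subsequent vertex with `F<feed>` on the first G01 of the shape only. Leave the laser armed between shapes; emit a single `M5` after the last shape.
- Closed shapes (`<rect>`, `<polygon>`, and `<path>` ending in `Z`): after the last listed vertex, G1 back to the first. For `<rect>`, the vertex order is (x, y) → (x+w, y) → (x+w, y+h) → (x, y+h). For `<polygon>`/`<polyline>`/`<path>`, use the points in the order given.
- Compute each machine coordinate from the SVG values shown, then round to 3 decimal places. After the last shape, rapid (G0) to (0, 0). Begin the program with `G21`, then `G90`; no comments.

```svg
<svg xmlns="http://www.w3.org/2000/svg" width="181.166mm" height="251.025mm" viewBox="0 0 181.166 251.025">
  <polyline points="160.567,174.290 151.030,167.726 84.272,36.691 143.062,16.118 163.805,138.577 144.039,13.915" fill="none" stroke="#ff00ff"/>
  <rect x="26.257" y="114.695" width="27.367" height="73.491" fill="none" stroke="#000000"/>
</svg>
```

Since the viewBox matches the mm dimensions, user units are millimetres directly. The only transform is the Y-flip y_m = 251.025 − y_svg.

Shape 1 is a open polyline drawn with `<polyline>`. Its stroke #ff00ff means score at S420, F1681. After flipping Y the toolpath is (160.567,76.735) → (151.030,83.299) → (84.272,214.334) → (143.062,234.907) → (163.805,112.448) → (144.039,237.110).

Shape 2 is a rectangle drawn with `<rect>`. Its stroke #000000 means cut at S917, F751. After flipping Y the toolpath is (26.257,136.330) → (53.624,136.330) → (53.624,62.839) → (26.257,62.839) → (26.257,136.330), returning to the start.

G21
G90
G0 X160.567 Y76.735
M4 S420
G01 X151.030 Y83.299 F1681
G01 X84.272 Y214.334
G01 X143.062 Y234.907
G01 X163.805 Y112.448
G01 X144.039 Y237.110
G0 X26.257 Y136.330
M4 S917
G01 X53.624 Y136.330 F751
G01 X53.624 Y62.839
G01 X26.257 Y62.839
G01 X26.257 Y136.330
M5
G0 X0.000 Y0.000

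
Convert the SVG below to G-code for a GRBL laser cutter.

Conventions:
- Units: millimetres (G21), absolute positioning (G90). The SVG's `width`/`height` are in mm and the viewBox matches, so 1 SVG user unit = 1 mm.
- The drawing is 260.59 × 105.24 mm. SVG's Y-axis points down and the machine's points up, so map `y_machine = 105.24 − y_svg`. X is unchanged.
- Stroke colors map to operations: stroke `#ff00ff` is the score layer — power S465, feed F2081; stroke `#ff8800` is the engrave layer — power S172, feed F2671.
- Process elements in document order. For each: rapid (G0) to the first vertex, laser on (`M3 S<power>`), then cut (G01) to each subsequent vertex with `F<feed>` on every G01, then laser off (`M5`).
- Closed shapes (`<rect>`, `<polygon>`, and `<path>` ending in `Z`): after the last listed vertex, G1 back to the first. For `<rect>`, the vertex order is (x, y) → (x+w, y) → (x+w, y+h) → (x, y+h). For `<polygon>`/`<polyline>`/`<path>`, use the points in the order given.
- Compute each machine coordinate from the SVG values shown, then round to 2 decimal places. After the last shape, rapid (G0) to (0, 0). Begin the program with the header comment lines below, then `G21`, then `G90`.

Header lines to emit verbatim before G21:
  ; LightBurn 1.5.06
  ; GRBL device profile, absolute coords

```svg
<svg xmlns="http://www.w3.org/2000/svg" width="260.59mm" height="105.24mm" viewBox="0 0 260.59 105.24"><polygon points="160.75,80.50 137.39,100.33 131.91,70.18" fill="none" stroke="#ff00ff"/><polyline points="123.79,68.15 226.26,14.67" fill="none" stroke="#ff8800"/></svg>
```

; LightBurn 1.5.06
; GRBL device profile, absolute coords
G21
G90
G0 X160.75 Y24.74
M3 S465
G01 X137.39 Y4.91 F2081
G01 X131.91 Y35.06 F2081
G01 X160.75 Y24.74 F2081
M5
G0 X123.79 Y37.09
M3 S172
G01 X226.26 Y90.57 F2671
M5
G0 X0.00 Y0.00

Since the viewBox matches the mm dimensions, user units are millimetres directly. The only transform is the Y-flip y_m = 105.24 − y_svg.

Shape 1 is a regular polygon drawn with `<polygon>`. Its stroke #ff00ff means score at S465, F2081. After flipping Y the toolpath is (160.75,24.74) → (137.39,4.91) → (131.91,35.06) → (160.75,24.74), returning to the start.

Shape 2 is a line segment drawn with `<polyline>`. Its stroke #ff8800 means engrave at S172, F2671. After flipping Y the toolpath is (123.79,37.09) → (226.26,90.57).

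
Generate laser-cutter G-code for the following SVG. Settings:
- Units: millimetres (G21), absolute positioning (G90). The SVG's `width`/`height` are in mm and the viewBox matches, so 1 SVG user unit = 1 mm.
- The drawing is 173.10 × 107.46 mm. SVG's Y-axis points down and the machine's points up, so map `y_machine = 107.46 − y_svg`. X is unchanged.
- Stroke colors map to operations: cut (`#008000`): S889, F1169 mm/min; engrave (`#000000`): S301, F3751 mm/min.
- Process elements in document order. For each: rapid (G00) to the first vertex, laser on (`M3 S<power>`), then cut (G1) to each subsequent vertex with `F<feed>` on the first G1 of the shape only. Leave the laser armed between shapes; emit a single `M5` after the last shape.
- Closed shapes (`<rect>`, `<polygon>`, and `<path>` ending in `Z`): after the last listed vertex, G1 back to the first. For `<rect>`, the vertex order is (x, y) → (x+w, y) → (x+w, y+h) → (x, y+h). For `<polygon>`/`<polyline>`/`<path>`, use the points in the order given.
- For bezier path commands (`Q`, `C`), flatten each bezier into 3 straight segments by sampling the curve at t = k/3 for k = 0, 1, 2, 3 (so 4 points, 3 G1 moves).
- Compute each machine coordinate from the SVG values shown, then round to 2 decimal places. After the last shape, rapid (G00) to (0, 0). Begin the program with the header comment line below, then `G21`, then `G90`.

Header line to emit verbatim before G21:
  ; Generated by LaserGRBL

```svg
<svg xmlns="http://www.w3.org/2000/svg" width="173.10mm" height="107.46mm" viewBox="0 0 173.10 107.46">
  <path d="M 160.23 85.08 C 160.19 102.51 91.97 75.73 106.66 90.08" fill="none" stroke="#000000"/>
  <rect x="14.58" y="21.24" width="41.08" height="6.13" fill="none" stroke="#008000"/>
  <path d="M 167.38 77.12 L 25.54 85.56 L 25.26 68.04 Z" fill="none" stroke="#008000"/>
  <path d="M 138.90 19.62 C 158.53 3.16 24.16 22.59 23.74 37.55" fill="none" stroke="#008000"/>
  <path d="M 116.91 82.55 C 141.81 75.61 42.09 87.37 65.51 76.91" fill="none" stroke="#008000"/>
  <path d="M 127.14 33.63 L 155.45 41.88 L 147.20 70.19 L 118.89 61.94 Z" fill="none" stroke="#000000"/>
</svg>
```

; Generated by LaserGRBL
G21
G90
G00 X160.23 Y22.38
M3 S301
G1 X143.06 Y16.53 F3751
G1 X114.01 Y21.18
G1 X106.66 Y17.38
G00 X14.58 Y86.22
M3 S889
G1 X55.66 Y86.22 F1169
G1 X55.66 Y80.09
G1 X14.58 Y80.09
G1 X14.58 Y86.22
G00 X167.38 Y30.34
M3 S889
G1 X25.54 Y21.90 F1169
G1 X25.26 Y39.42
G1 X167.38 Y30.34
G00 X138.90 Y87.84
M3 S889
G1 X117.86 Y93.83 F1169
G1 X58.15 Y84.87
G1 X23.74 Y69.91
G00 X116.91 Y24.91
M3 S889
G1 X109.45 Y27.13 F1169
G1 X73.96 Y25.98
G1 X65.51 Y30.55
G00 X127.14 Y73.83
M3 S301
G1 X155.45 Y65.58 F3751
G1 X147.20 Y37.27
G1 X118.89 Y45.52
G1 X127.14 Y73.83
M5
G00 X0.00 Y0.00

1 u = 1 mm; y_m = 107.46 − y.

[1] `<path>` cubic bezier, #000000→engrave S301 F3751: (160.23,22.38) → (143.06,16.53) → (114.01,21.18) → (106.66,17.38)

[2] `<rect>` rectangle, #008000→cut S889 F1169: (14.58,86.22) → (55.66,86.22) → (55.66,80.09) → (14.58,80.09) → (14.58,86.22) (closed)

[3] `<path>` closed polygon, #008000→cut S889 F1169: (167.38,30.34) → (25.54,21.90) → (25.26,39.42) → (167.38,30.34) (closed)

[4] `<path>` cubic bezier, #008000→cut S889 F1169: (138.90,87.84) → (117.86,93.83) → (58.15,84.87) → (23.74,69.91)

[5] `<path>` cubic bezier, #008000→cut S889 F1169: (116.91,24.91) → (109.45,27.13) → (73.96,25.98) → (65.51,30.55)

[6] `<path>` regular polygon, #000000→engrave S301 F3751: (127.14,73.83) → (155.45,65.58) → (147.20,37.27) → (118.89,45.52) → (127.14,73.83) (closed)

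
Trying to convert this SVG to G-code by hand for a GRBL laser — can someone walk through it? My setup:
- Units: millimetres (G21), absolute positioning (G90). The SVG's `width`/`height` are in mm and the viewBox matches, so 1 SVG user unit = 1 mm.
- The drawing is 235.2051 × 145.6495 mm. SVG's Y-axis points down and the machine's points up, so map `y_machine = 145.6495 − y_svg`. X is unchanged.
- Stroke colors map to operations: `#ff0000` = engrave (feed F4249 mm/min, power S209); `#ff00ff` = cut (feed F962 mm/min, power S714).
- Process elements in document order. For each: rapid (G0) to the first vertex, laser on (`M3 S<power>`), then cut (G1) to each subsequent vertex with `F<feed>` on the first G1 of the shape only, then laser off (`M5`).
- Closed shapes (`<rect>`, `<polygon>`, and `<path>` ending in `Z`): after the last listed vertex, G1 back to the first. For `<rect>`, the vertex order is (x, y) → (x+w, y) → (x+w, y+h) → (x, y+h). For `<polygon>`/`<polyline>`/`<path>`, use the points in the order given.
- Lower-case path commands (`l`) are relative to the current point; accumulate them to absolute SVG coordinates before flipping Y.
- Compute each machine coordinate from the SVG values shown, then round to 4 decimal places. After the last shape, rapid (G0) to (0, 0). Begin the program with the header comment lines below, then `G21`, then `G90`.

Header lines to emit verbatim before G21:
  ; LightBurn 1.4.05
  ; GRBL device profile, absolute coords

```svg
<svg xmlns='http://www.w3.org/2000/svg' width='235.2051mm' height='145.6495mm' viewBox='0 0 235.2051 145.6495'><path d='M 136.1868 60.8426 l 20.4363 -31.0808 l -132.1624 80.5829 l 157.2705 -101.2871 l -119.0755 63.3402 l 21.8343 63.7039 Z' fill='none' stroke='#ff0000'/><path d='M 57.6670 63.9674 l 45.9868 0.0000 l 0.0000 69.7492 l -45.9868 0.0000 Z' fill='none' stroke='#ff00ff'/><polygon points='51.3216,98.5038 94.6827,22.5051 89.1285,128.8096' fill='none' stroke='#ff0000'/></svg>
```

; LightBurn 1.4.05
; GRBL device profile, absolute coords
G21
G90
G0 X136.1868 Y84.8069
M3 S209
G1 X156.6231 Y115.8877 F4249
G1 X24.4607 Y35.3048
G1 X181.7312 Y136.5919
G1 X62.6557 Y73.2517
G1 X84.4900 Y9.5478
G1 X136.1868 Y84.8069
M5
G0 X57.6670 Y81.6821
M3 S714
G1 X103.6538 Y81.6821 F962
G1 X103.6538 Y11.9329
G1 X57.6670 Y11.9329
G1 X57.6670 Y81.6821
M5
G0 X51.3216 Y47.1457
M3 S209
G1 X94.6827 Y123.1444 F4249
G1 X89.1285 Y16.8399
G1 X51.3216 Y47.1457
M5
G0 X0.0000 Y0.0000

viewBox `0 0 235.2051 145.6495` with mm width/height → 1 unit = 1 mm. Flip: y_m = 145.6495 − y_svg.

**Shape 1** — `<path>` closed polygon, stroke `#ff0000` → engrave (S209, F4249). Machine vertices: (136.1868,84.8069) → (156.6231,115.8877) → (24.4607,35.3048) → (181.7312,136.5919) → (62.6557,73.2517) → (84.4900,9.5478) → (136.1868,84.8069). Closed: final G1 returns to the first vertex.

**Shape 2** — `<path>` rectangle, stroke `#ff00ff` → cut (S714, F962). Machine vertices: (57.6670,81.6821) → (103.6538,81.6821) → (103.6538,11.9329) → (57.6670,11.9329) → (57.6670,81.6821). Closed: final G1 returns to the first vertex.

**Shape 3** — `<polygon>` closed polygon, stroke `#ff0000` → engrave (S209, F4249). Machine vertices: (51.3216,47.1457) → (94.6827,123.1444) → (89.1285,16.8399) → (51.3216,47.1457). Closed: final G1 returns to the first vertex.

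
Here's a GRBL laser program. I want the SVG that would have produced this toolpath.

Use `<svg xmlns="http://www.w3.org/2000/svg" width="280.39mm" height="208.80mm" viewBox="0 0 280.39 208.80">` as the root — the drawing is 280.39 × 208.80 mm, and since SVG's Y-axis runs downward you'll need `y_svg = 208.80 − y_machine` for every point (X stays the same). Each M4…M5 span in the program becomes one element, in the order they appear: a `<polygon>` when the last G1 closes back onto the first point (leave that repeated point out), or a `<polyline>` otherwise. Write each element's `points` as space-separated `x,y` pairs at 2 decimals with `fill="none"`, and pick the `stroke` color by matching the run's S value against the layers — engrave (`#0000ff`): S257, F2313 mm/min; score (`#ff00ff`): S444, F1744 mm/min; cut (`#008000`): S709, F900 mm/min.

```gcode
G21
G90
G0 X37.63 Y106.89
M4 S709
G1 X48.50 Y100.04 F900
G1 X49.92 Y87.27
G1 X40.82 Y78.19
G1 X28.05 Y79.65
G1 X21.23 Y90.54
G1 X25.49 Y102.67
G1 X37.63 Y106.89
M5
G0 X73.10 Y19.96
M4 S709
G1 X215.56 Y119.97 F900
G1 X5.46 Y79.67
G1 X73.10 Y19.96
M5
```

Each laser-on run becomes one SVG element. Flip Y back into SVG space with y_svg = 208.80 − y_machine. Every run uses S709, so all elements get stroke `#008000` (cut).

Run 1: The run returns to its start, so emit a `<polygon>` with points (Y-flipped): 37.63,101.91 48.50,108.76 49.92,121.53 40.82,130.61 28.05,129.15 21.23,118.26 25.49,106.13.

Run 2: The run returns to its start, so emit a `<polygon>` with points (Y-flipped): 73.10,188.84 215.56,88.83 5.46,129.13.

<svg xmlns="http://www.w3.org/2000/svg" width="280.39mm" height="208.80mm" viewBox="0 0 280.39 208.80">
  <polygon points="37.63,101.91 48.50,108.76 49.92,121.53 40.82,130.61 28.05,129.15 21.23,118.26 25.49,106.13" fill="none" stroke="#008000"/>
  <polygon points="73.10,188.84 215.56,88.83 5.46,129.13" fill="none" stroke="#008000"/>
</svg>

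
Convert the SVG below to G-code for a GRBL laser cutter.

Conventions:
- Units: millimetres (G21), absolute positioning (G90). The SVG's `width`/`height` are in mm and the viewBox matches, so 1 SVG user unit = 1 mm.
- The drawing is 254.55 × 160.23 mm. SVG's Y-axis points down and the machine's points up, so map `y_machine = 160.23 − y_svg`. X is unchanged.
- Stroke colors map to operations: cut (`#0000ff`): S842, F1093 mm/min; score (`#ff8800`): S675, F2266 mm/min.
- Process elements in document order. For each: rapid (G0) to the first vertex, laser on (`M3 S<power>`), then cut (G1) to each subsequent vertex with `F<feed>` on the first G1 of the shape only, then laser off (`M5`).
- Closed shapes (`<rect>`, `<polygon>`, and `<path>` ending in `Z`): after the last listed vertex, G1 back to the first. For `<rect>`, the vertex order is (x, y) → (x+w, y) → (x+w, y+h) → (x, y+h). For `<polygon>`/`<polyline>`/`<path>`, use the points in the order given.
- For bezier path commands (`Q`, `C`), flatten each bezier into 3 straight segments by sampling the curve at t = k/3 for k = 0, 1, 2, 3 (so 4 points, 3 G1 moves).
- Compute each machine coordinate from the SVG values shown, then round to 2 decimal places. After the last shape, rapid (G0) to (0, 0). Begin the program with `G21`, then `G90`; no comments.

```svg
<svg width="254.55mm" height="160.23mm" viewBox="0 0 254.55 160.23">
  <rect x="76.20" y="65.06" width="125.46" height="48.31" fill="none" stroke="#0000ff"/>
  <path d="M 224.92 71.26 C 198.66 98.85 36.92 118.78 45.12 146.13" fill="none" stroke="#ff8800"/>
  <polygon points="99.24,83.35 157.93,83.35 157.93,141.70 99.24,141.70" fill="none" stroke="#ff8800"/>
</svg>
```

1 u = 1 mm; y_m = 160.23 − y.

[1] `<rect>` rectangle, #0000ff→cut S842 F1093: (76.20,95.17) → (201.66,95.17) → (201.66,46.86) → (76.20,46.86) → (76.20,95.17) (closed)

[2] `<path>` cubic bezier, #ff8800→score S675 F2266: (224.92,88.97) → (164.81,63.37) → (82.25,39.54) → (45.12,14.10)

[3] `<polygon>` rectangle, #ff8800→score S675 F2266: (99.24,76.88) → (157.93,76.88) → (157.93,18.53) → (99.24,18.53) → (99.24,76.88) (closed)

G21
G90
G0 X76.20 Y95.17
M3 S842
G1 X201.66 Y95.17 F1093
G1 X201.66 Y46.86
G1 X76.20 Y46.86
G1 X76.20 Y95.17
M5
G0 X224.92 Y88.97
M3 S675
G1 X164.81 Y63.37 F2266
G1 X82.25 Y39.54
G1 X45.12 Y14.10
M5
G0 X99.24 Y76.88
M3 S675
G1 X157.93 Y76.88 F2266
G1 X157.93 Y18.53
G1 X99.24 Y18.53
G1 X99.24 Y76.88
M5
G0 X0.00 Y0.00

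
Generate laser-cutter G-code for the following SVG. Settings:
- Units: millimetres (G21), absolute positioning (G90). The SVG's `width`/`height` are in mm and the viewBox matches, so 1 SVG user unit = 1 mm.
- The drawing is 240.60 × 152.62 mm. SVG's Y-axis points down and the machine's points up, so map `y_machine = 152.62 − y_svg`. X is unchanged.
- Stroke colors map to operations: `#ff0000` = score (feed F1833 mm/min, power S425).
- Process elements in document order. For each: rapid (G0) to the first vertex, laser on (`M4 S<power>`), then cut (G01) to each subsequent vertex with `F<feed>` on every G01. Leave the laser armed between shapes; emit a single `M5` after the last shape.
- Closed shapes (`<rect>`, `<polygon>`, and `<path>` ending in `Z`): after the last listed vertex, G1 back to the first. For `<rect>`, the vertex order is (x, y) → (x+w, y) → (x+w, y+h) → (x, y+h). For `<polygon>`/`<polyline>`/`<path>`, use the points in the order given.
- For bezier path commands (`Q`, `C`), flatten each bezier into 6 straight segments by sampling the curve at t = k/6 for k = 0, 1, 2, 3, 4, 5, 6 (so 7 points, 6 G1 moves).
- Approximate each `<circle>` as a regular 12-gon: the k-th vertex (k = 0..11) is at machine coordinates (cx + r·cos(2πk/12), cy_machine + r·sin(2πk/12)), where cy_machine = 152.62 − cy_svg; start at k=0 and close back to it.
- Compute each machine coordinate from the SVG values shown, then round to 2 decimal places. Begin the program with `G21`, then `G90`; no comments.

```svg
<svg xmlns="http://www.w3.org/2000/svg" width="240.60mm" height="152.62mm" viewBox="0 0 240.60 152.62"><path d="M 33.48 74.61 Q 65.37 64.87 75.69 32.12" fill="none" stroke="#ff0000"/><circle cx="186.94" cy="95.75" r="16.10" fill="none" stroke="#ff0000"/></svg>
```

viewBox `0 0 240.60 152.62` with mm width/height → 1 unit = 1 mm. Flip: y_m = 152.62 − y_svg.

**Shape 1** — `<path>` quadratic bezier, stroke `#ff0000` → score (S425, F1833). Control points (SVG): P0=(33.48,74.61), P1=(65.37,64.87), P2=(75.69,32.12); sampled at t=k/6. Machine vertices: (33.48,78.01) → (43.51,81.90) → (52.34,87.06) → (59.98,93.50) → (66.41,101.22) → (71.65,110.22) → (75.69,120.50). Open path.

**Shape 2** — `<circle>` circle, stroke `#ff0000` → score (S425, F1833). Machine vertices: (203.04,56.87) → (200.88,64.92) → (194.99,70.81) → (186.94,72.97) → (178.89,70.81) → (173.00,64.92) → (170.84,56.87) → (173.00,48.82) → (178.89,42.93) → (186.94,40.77) → (194.99,42.93) → (200.88,48.82) → (203.04,56.87). Closed: final G1 returns to the first vertex.

G21
G90
G0 X33.48 Y78.01
M4 S425
G01 X43.51 Y81.90 F1833
G01 X52.34 Y87.06 F1833
G01 X59.98 Y93.50 F1833
G01 X66.41 Y101.22 F1833
G01 X71.65 Y110.22 F1833
G01 X75.69 Y120.50 F1833
G0 X203.04 Y56.87
M4 S425
G01 X200.88 Y64.92 F1833
G01 X194.99 Y70.81 F1833
G01 X186.94 Y72.97 F1833
G01 X178.89 Y70.81 F1833
G01 X173.00 Y64.92 F1833
G01 X170.84 Y56.87 F1833
G01 X173.00 Y48.82 F1833
G01 X178.89 Y42.93 F1833
G01 X186.94 Y40.77 F1833
G01 X194.99 Y42.93 F1833
G01 X200.88 Y48.82 F1833
G01 X203.04 Y56.87 F1833
M5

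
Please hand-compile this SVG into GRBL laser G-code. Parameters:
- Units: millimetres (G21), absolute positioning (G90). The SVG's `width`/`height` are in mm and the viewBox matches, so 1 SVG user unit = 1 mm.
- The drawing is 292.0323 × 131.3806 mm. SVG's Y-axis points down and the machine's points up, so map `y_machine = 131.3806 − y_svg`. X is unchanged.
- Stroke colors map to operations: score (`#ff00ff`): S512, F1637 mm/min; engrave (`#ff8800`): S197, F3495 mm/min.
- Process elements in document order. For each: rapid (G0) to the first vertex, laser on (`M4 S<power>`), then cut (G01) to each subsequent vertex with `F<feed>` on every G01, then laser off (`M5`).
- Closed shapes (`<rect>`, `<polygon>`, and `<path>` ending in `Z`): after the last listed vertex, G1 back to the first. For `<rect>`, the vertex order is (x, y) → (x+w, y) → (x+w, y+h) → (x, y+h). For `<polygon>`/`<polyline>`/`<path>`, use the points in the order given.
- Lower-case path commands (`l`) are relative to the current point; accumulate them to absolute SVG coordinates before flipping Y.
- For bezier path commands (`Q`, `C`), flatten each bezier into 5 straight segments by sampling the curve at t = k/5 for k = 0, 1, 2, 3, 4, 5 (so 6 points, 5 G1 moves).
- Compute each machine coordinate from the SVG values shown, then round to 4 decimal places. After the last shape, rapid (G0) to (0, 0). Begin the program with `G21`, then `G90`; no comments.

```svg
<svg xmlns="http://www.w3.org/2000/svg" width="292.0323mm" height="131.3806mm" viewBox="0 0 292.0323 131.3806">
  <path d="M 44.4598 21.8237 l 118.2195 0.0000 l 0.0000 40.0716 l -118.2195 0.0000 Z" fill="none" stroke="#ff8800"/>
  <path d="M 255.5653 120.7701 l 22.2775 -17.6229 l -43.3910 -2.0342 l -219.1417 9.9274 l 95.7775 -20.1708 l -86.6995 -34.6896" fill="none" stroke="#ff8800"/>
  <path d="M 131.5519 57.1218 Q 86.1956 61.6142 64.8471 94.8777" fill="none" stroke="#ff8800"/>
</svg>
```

1 u = 1 mm; y_m = 131.3806 − y.

[1] `<path>` rectangle, #ff8800→engrave S197 F3495: (44.4598,109.5569) → (162.6793,109.5569) → (162.6793,69.4853) → (44.4598,69.4853) → (44.4598,109.5569) (closed)

[2] `<path>` open polyline, #ff8800→engrave S197 F3495: (255.5653,10.6105) → (277.8428,28.2334) → (234.4518,30.2676) → (15.3101,20.3402) → (111.0876,40.5110) → (24.3881,75.2006)

[3] `<path>` quadratic bezier, #ff8800→engrave S197 F3495: (131.5519,74.2588) → (114.3697,71.3110) → (99.1081,66.0615) → (85.7671,58.5103) → (74.3468,48.6575) → (64.8471,36.5029)

G21
G90
G0 X44.4598 Y109.5569
M4 S197
G01 X162.6793 Y109.5569 F3495
G01 X162.6793 Y69.4853 F3495
G01 X44.4598 Y69.4853 F3495
G01 X44.4598 Y109.5569 F3495
M5
G0 X255.5653 Y10.6105
M4 S197
G01 X277.8428 Y28.2334 F3495
G01 X234.4518 Y30.2676 F3495
G01 X15.3101 Y20.3402 F3495
G01 X111.0876 Y40.5110 F3495
G01 X24.3881 Y75.2006 F3495
M5
G0 X131.5519 Y74.2588
M4 S197
G01 X114.3697 Y71.3110 F3495
G01 X99.1081 Y66.0615 F3495
G01 X85.7671 Y58.5103 F3495
G01 X74.3468 Y48.6575 F3495
G01 X64.8471 Y36.5029 F3495
M5
G0 X0.0000 Y0.0000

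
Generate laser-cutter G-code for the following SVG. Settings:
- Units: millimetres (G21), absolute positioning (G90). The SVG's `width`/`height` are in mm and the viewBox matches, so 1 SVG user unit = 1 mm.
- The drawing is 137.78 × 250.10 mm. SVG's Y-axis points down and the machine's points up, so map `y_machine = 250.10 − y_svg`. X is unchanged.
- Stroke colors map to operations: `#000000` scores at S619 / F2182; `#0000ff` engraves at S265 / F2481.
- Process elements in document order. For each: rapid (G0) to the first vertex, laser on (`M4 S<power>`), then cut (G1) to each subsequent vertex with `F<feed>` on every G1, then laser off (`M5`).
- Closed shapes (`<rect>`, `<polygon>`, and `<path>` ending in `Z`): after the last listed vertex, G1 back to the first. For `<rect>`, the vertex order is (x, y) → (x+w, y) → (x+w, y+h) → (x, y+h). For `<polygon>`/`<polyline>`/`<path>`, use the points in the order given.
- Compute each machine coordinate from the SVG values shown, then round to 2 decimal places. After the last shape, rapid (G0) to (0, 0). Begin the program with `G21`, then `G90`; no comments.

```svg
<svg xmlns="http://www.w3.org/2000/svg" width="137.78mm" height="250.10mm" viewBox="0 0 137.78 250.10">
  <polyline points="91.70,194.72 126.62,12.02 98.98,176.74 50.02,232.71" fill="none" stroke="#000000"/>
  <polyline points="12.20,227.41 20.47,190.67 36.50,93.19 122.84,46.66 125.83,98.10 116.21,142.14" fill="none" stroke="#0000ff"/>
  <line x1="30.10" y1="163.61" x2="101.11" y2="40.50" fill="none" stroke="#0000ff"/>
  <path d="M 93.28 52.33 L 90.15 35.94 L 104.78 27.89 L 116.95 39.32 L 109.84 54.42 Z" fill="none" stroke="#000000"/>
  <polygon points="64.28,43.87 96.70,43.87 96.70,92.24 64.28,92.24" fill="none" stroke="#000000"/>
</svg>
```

Since the viewBox matches the mm dimensions, user units are millimetres directly. The only transform is the Y-flip y_m = 250.10 − y_svg.

Shape 1 is a open polyline drawn with `<polyline>`. Its stroke #000000 means score at S619, F2182. After flipping Y the toolpath is (91.70,55.38) → (126.62,238.08) → (98.98,73.36) → (50.02,17.39).

Shape 2 is a open polyline drawn with `<polyline>`. Its stroke #0000ff means engrave at S265, F2481. After flipping Y the toolpath is (12.20,22.69) → (20.47,59.43) → (36.50,156.91) → (122.84,203.44) → (125.83,152.00) → (116.21,107.96).

Shape 3 is a line segment drawn with `<line>`. Its stroke #0000ff means engrave at S265, F2481. After flipping Y the toolpath is (30.10,86.49) → (101.11,209.60).

Shape 4 is a regular polygon drawn with `<path>`. Its stroke #000000 means score at S619, F2182. After flipping Y the toolpath is (93.28,197.77) → (90.15,214.16) → (104.78,222.21) → (116.95,210.78) → (109.84,195.68) → (93.28,197.77), returning to the start.

Shape 5 is a rectangle drawn with `<polygon>`. Its stroke #000000 means score at S619, F2182. After flipping Y the toolpath is (64.28,206.23) → (96.70,206.23) → (96.70,157.86) → (64.28,157.86) → (64.28,206.23), returning to the start.

G21
G90
G0 X91.70 Y55.38
M4 S619
G1 X126.62 Y238.08 F2182
G1 X98.98 Y73.36 F2182
G1 X50.02 Y17.39 F2182
M5
G0 X12.20 Y22.69
M4 S265
G1 X20.47 Y59.43 F2481
G1 X36.50 Y156.91 F2481
G1 X122.84 Y203.44 F2481
G1 X125.83 Y152.00 F2481
G1 X116.21 Y107.96 F2481
M5
G0 X30.10 Y86.49
M4 S265
G1 X101.11 Y209.60 F2481
M5
G0 X93.28 Y197.77
M4 S619
G1 X90.15 Y214.16 F2182
G1 X104.78 Y222.21 F2182
G1 X116.95 Y210.78 F2182
G1 X109.84 Y195.68 F2182
G1 X93.28 Y197.77 F2182
M5
G0 X64.28 Y206.23
M4 S619
G1 X96.70 Y206.23 F2182
G1 X96.70 Y157.86 F2182
G1 X64.28 Y157.86 F2182
G1 X64.28 Y206.23 F2182
M5
G0 X0.00 Y0.00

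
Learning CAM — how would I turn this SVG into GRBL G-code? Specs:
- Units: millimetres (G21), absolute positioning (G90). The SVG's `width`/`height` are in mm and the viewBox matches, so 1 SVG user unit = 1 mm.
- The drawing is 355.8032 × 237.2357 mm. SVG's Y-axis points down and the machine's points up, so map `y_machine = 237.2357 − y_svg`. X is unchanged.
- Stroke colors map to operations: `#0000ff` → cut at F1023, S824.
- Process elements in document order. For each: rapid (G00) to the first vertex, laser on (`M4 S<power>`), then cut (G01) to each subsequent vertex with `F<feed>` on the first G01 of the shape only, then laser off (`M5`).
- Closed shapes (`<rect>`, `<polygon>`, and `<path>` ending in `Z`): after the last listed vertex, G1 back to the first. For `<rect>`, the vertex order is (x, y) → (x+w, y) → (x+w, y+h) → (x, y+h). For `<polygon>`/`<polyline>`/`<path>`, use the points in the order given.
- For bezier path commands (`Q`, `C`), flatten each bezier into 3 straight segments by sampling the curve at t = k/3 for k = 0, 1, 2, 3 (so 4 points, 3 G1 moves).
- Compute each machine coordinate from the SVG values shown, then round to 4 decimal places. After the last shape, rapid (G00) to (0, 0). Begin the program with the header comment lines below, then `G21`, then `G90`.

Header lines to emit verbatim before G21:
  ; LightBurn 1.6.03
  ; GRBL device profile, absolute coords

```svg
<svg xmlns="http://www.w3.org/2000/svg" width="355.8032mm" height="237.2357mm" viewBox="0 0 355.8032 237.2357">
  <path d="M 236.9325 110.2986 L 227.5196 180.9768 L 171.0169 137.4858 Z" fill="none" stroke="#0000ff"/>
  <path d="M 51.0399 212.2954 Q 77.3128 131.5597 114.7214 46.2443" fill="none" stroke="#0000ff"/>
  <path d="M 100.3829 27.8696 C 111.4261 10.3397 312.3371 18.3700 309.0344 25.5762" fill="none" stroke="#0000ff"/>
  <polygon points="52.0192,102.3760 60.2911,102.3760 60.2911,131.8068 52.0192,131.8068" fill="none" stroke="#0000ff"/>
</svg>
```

; LightBurn 1.6.03
; GRBL device profile, absolute coords
G21
G90
G00 X236.9325 Y126.9371
M4 S824
G01 X227.5196 Y56.2589 F1023
G01 X171.0169 Y99.7499
G01 X236.9325 Y126.9371
M5
G00 X51.0399 Y24.9403
M4 S824
G01 X69.7925 Y79.2730 F1023
G01 X91.0196 Y134.6233
G01 X114.7214 Y190.9914
M5
G00 X100.3829 Y209.3661
M4 S824
G01 X160.1198 Y219.3531 F1023
G01 X258.8615 Y218.1632
G01 X309.0344 Y211.6595
M5
G00 X52.0192 Y134.8597
M4 S824
G01 X60.2911 Y134.8597 F1023
G01 X60.2911 Y105.4289
G01 X52.0192 Y105.4289
G01 X52.0192 Y134.8597
M5
G00 X0.0000 Y0.0000

1 u = 1 mm; y_m = 237.2357 − y.

[1] `<path>` regular polygon, #0000ff→cut S824 F1023: (236.9325,126.9371) → (227.5196,56.2589) → (171.0169,99.7499) → (236.9325,126.9371) (closed)

[2] `<path>` quadratic bezier, #0000ff→cut S824 F1023: (51.0399,24.9403) → (69.7925,79.2730) → (91.0196,134.6233) → (114.7214,190.9914)

[3] `<path>` cubic bezier, #0000ff→cut S824 F1023: (100.3829,209.3661) → (160.1198,219.3531) → (258.8615,218.1632) → (309.0344,211.6595)

[4] `<polygon>` rectangle, #0000ff→cut S824 F1023: (52.0192,134.8597) → (60.2911,134.8597) → (60.2911,105.4289) → (52.0192,105.4289) → (52.0192,134.8597) (closed)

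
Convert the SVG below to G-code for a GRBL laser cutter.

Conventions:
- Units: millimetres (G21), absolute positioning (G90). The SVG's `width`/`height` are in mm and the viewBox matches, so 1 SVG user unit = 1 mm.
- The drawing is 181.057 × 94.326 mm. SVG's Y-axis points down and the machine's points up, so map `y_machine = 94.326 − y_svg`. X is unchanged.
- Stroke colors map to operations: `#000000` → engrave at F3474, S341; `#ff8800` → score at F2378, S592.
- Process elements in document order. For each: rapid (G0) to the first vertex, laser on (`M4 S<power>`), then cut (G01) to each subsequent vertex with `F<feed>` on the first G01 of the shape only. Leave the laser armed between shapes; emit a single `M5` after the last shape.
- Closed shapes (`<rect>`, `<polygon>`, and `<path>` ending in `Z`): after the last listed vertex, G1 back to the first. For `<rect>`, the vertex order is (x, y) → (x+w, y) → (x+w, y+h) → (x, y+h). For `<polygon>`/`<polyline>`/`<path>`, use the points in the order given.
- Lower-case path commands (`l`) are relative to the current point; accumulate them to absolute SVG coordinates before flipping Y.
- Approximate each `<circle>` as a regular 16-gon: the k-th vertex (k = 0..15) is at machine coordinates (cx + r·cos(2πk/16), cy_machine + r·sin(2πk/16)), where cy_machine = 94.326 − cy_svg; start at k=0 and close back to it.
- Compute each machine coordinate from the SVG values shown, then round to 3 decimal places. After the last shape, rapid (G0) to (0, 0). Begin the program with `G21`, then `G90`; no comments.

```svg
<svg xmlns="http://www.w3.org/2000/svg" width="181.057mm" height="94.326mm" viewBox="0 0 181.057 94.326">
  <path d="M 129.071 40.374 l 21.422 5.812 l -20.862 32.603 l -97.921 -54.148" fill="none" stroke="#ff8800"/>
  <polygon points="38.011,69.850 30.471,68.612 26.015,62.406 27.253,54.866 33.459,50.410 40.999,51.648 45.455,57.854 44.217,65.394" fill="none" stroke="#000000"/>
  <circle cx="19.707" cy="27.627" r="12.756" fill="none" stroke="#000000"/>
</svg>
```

G21
G90
G0 X129.071 Y53.952
M4 S592
G01 X150.493 Y48.140 F2378
G01 X129.631 Y15.537
G01 X31.710 Y69.685
G0 X38.011 Y24.476
M4 S341
G01 X30.471 Y25.714 F3474
G01 X26.015 Y31.920
G01 X27.253 Y39.460
G01 X33.459 Y43.916
G01 X40.999 Y42.678
G01 X45.455 Y36.472
G01 X44.217 Y28.932
G01 X38.011 Y24.476
G0 X32.463 Y66.699
M4 S341
G01 X31.492 Y71.581 F3474
G01 X28.727 Y75.719
G01 X24.589 Y78.484
G01 X19.707 Y79.455
G01 X14.825 Y78.484
G01 X10.687 Y75.719
G01 X7.922 Y71.581
G01 X6.951 Y66.699
G01 X7.922 Y61.817
G01 X10.687 Y57.679
G01 X14.825 Y54.914
G01 X19.707 Y53.943
G01 X24.589 Y54.914
G01 X28.727 Y57.679
G01 X31.492 Y61.817
G01 X32.463 Y66.699
M5
G0 X0.000 Y0.000

1 u = 1 mm; y_m = 94.326 − y.

[1] `<path>` open polyline, #ff8800→score S592 F2378: (129.071,53.952) → (150.493,48.140) → (129.631,15.537) → (31.710,69.685)

[2] `<polygon>` regular polygon, #000000→engrave S341 F3474: (38.011,24.476) → (30.471,25.714) → (26.015,31.920) → (27.253,39.460) → (33.459,43.916) → (40.999,42.678) → (45.455,36.472) → (44.217,28.932) → (38.011,24.476) (closed)

[3] `<circle>` circle, #000000→engrave S341 F3474: (32.463,66.699) → (31.492,71.581) → (28.727,75.719) → (24.589,78.484) → (19.707,79.455) → (14.825,78.484) → (10.687,75.719) → (7.922,71.581) → (6.951,66.699) → (7.922,61.817) → (10.687,57.679) → (14.825,54.914) → (19.707,53.943) → (24.589,54.914) → (28.727,57.679) → (31.492,61.817) → (32.463,66.699) (closed)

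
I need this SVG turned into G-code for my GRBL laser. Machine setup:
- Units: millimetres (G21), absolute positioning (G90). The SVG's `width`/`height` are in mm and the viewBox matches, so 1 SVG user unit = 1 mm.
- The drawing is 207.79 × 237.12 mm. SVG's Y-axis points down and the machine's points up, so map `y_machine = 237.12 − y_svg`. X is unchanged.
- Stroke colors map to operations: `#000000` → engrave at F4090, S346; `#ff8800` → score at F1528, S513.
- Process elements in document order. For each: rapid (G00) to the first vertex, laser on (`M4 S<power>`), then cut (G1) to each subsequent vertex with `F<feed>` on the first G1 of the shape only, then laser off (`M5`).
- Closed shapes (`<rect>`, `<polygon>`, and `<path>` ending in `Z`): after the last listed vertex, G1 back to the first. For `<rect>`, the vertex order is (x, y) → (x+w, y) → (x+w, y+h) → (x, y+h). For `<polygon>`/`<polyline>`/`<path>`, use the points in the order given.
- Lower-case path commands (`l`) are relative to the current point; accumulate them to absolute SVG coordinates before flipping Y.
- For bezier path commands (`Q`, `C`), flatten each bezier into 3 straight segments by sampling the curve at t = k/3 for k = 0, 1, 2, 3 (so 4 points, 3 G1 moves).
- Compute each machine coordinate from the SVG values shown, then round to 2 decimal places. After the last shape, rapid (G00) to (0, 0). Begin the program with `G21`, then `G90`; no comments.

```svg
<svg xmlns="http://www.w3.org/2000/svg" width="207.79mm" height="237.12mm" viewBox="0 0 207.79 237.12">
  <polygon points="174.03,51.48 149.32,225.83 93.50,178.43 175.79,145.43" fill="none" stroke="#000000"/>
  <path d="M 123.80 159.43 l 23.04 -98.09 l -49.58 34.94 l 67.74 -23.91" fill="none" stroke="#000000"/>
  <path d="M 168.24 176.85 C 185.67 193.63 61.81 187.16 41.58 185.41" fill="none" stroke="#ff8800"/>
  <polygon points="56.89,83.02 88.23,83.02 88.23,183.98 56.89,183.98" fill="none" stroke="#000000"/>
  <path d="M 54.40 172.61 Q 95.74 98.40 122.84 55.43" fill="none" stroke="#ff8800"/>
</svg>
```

Since the viewBox matches the mm dimensions, user units are millimetres directly. The only transform is the Y-flip y_m = 237.12 − y_svg.

Shape 1 is a closed polygon drawn with `<polygon>`. Its stroke #000000 means engrave at S346, F4090. After flipping Y the toolpath is (174.03,185.64) → (149.32,11.29) → (93.50,58.69) → (175.79,91.69) → (174.03,185.64), returning to the start.

Shape 2 is a open polyline drawn with `<path>`. Its stroke #000000 means engrave at S346, F4090. After flipping Y the toolpath is (123.80,77.69) → (146.84,175.78) → (97.26,140.84) → (165.00,164.75).

Shape 3 is a cubic bezier drawn with `<path>`. Its stroke #ff8800 means score at S513, F1528. After flipping Y the toolpath is (168.24,60.27) → (147.64,50.20) → (87.28,49.42) → (41.58,51.71).

Shape 4 is a rectangle drawn with `<polygon>`. Its stroke #000000 means engrave at S346, F4090. After flipping Y the toolpath is (56.89,154.10) → (88.23,154.10) → (88.23,53.14) → (56.89,53.14) → (56.89,154.10), returning to the start.

Shape 5 is a quadratic bezier drawn with `<path>`. Its stroke #ff8800 means score at S513, F1528. After flipping Y the toolpath is (54.40,64.51) → (80.38,110.51) → (103.19,149.57) → (122.84,181.69).

G21
G90
G00 X174.03 Y185.64
M4 S346
G1 X149.32 Y11.29 F4090
G1 X93.50 Y58.69
G1 X175.79 Y91.69
G1 X174.03 Y185.64
M5
G00 X123.80 Y77.69
M4 S346
G1 X146.84 Y175.78 F4090
G1 X97.26 Y140.84
G1 X165.00 Y164.75
M5
G00 X168.24 Y60.27
M4 S513
G1 X147.64 Y50.20 F1528
G1 X87.28 Y49.42
G1 X41.58 Y51.71
M5
G00 X56.89 Y154.10
M4 S346
G1 X88.23 Y154.10 F4090
G1 X88.23 Y53.14
G1 X56.89 Y53.14
G1 X56.89 Y154.10
M5
G00 X54.40 Y64.51
M4 S513
G1 X80.38 Y110.51 F1528
G1 X103.19 Y149.57
G1 X122.84 Y181.69
M5
G00 X0.00 Y0.00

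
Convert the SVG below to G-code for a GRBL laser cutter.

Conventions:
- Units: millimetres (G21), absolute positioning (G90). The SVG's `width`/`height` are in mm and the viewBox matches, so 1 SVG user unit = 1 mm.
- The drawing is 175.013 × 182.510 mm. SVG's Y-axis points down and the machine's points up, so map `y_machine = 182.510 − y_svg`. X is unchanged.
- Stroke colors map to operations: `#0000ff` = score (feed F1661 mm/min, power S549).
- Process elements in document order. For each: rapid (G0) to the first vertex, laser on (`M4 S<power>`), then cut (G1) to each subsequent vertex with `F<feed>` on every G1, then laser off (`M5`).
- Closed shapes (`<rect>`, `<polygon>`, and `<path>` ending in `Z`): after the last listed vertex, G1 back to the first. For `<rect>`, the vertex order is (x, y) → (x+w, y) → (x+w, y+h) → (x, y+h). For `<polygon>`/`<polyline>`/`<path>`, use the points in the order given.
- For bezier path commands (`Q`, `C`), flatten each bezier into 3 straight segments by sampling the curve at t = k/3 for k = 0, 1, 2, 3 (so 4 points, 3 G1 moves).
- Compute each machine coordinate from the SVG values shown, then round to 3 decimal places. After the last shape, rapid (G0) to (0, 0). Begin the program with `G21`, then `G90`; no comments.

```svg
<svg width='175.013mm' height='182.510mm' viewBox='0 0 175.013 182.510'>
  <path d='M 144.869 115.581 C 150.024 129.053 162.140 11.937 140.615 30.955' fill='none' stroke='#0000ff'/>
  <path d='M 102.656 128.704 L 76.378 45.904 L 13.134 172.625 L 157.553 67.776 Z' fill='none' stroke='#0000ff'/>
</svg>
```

Since the viewBox matches the mm dimensions, user units are millimetres directly. The only transform is the Y-flip y_m = 182.510 − y_svg.

Shape 1 is a cubic bezier drawn with `<path>`. Its stroke #0000ff means score at S549, F1661. After flipping Y the toolpath is (144.869,66.929) → (150.841,87.108) → (152.430,135.074) → (140.615,151.555).

Shape 2 is a closed polygon drawn with `<path>`. Its stroke #0000ff means score at S549, F1661. After flipping Y the toolpath is (102.656,53.806) → (76.378,136.606) → (13.134,9.885) → (157.553,114.734) → (102.656,53.806), returning to the start.

G21
G90
G0 X144.869 Y66.929
M4 S549
G1 X150.841 Y87.108 F1661
G1 X152.430 Y135.074 F1661
G1 X140.615 Y151.555 F1661
M5
G0 X102.656 Y53.806
M4 S549
G1 X76.378 Y136.606 F1661
G1 X13.134 Y9.885 F1661
G1 X157.553 Y114.734 F1661
G1 X102.656 Y53.806 F1661
M5
G0 X0.000 Y0.000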